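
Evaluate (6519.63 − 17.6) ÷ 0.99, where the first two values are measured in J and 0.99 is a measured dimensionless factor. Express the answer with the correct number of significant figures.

6519.63 J − 17.6 J = 6502.03 J; the difference is limited to 1 decimal place (5 s.f.).
Carrying full precision, 6502.03 ÷ 0.99 = 6567.70707071… J; 0.99 has 2 s.f., so the result keeps min(5, 2) = 2 s.f.
Rounded to 2 significant figures: 6.6 × 10³ J.

6.6 × 10³ J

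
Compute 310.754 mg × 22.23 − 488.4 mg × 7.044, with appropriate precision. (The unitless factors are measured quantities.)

3468 mg

310.754 × 22.23 = 6908.06142 → 6908 mg (4 s.f., last digit at the 10^0 place).
488.4 × 7.044 = 3440.2896 → 3.440 × 10³ mg (4 s.f., last digit at the 10^0 place).
Difference: 3467.77182 mg; keep the coarser place, 10^0.
Result: 3468 mg.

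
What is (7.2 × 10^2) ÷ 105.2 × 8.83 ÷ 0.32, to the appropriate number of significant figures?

1.9 × 10^2

(7.2 × 10^2) ÷ 105.2 × 8.83 ÷ 0.32 = 188.854562738…
Multiplication/division keeps the fewest significant figures: 7.2 × 10^2 → 2 s.f., 105.2 → 4 s.f., 8.83 → 3 s.f., 0.32 → 2 s.f.; limit is 2.
Rounded to 2 significant figures: 1.9 × 10^2.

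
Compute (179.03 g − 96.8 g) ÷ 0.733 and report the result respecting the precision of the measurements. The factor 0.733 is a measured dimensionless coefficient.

179.03 g − 96.8 g = 82.23 g; the difference is limited to 1 decimal place (3 s.f.).
Carrying full precision, 82.23 ÷ 0.733 = 112.182810368… g; 0.733 has 3 s.f., so the result keeps min(3, 3) = 3 s.f.
Rounded to 3 significant figures: 112 g.

112 g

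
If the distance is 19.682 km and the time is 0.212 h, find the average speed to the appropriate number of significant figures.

92.8 km/h

average speed = 19.682 km ÷ 0.212 h = 92.8396226415… km/h.
19.682 has 5 significant figures; 0.212 has 3.
Division/multiplication keeps the fewest: 3 significant figures.
Rounded: 92.8 km/h.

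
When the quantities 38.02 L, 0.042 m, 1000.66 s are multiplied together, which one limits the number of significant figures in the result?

0.042 m

38.02 L → 4 s.f.; 0.042 m → 2 s.f.; 1000.66 s → 6 s.f.
The fewest is 2 significant figures, from 0.042 m.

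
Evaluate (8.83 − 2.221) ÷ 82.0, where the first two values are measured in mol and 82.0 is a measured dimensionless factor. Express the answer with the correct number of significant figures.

8.83 mol − 2.221 mol = 6.609 mol; the difference is limited to 2 decimal places (3 s.f.).
Carrying full precision, 6.609 ÷ 82.0 = 0.0805975609756… mol; 82.0 has 3 s.f., so the result keeps min(3, 3) = 3 s.f.
Rounded to 3 significant figures: 8.06 × 10⁻² mol.

8.06 × 10⁻² mol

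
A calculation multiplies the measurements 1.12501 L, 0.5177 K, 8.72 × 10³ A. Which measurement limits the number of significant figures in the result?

8.72 × 10³ A

1.12501 L → 6 s.f.; 0.5177 K → 4 s.f.; 8.72 × 10³ A → 3 s.f.
The fewest is 3 significant figures, from 8.72 × 10³ A.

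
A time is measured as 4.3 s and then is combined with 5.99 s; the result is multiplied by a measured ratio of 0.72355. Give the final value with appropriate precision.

7.45 s

4.3 s + 5.99 s = 10.29 s; the sum is limited to 1 decimal place (3 s.f.).
Carrying full precision, 10.29 × 0.72355 = 7.4453295 s; 0.72355 has 5 s.f., so the result keeps min(3, 5) = 3 s.f.
Rounded to 3 significant figures: 7.45 s.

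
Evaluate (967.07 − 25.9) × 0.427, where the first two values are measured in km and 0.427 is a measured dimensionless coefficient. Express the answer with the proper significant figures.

402 km

967.07 km − 25.9 km = 941.17 km; the difference is limited to 1 decimal place (4 s.f.).
Carrying full precision, 941.17 × 0.427 = 401.87959 km; 0.427 has 3 s.f., so the result keeps min(4, 3) = 3 s.f.
Rounded to 3 significant figures: 402 km.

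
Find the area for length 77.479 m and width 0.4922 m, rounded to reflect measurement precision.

area = 77.479 m × 0.4922 m = 38.1351638 m².
77.479 has 5 significant figures; 0.4922 has 4.
Division/multiplication keeps the fewest: 4 significant figures.
Rounded: 38.14 m².

38.14 m²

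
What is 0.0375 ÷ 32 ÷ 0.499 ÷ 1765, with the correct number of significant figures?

0.0375 ÷ 32 ÷ 0.499 ÷ 1765 = 0.00000133056481234…
Multiplication/division keeps the fewest significant figures: 0.0375 → 3 s.f., 32 → 2 s.f., 0.499 → 3 s.f., 1765 → 4 s.f.; limit is 2.
Rounded to 2 significant figures: 1.3 × 10^-6.

1.3 × 10^-6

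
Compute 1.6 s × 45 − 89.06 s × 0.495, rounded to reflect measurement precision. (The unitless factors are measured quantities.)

1.6 × 45 = 72 → 72 s (2 s.f., last digit at the 10^0 place).
89.06 × 0.495 = 44.0847 → 44.1 s (3 s.f., last digit at the 10^-1 place).
Difference: 27.9153 s; keep the coarser place, 10^0.
Result: 28 s.

28 s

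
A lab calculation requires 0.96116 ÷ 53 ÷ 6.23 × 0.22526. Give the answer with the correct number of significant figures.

0.96116 ÷ 53 ÷ 6.23 × 0.22526 = 0.000655716107696…
Multiplication/division keeps the fewest significant figures: 0.96116 → 5 s.f., 53 → 2 s.f., 6.23 → 3 s.f., 0.22526 → 5 s.f.; limit is 2.
Rounded to 2 significant figures: 6.6 × 10^-4.

6.6 × 10^-4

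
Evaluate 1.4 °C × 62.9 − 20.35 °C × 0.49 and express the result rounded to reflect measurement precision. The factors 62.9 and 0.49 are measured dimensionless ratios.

78 °C

1.4 × 62.9 = 88.06 → 88 °C (2 s.f., last digit at the 10^0 place).
20.35 × 0.49 = 9.9715 → 10. °C (2 s.f., last digit at the 10^0 place).
Difference: 78.0885 °C; keep the coarser place, 10^0.
Result: 78 °C.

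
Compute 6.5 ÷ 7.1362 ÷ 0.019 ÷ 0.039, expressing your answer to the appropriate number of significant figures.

1.2 × 10³

6.5 ÷ 7.1362 ÷ 0.019 ÷ 0.039 = 1229.21580457…
Multiplication/division keeps the fewest significant figures: 6.5 → 2 s.f., 7.1362 → 5 s.f., 0.019 → 2 s.f., 0.039 → 2 s.f.; limit is 2.
Rounded to 2 significant figures: 1.2 × 10³.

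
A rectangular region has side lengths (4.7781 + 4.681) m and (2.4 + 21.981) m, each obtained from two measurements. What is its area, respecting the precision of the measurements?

4.7781 + 4.681 = 9.4591, limited to 3 d.p. → 4 s.f.; 2.4 + 21.981 = 24.381, limited to 1 d.p. → 3 s.f.
Carrying full precision, 9.4591 × 24.381 = 230.6223171; keep min(4, 3) = 3 s.f.
Rounded to 3 significant figures: 231 m².

231 m²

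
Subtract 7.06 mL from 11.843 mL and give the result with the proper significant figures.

11.843 mL − 7.06 mL = 4.783 mL.
Addition/subtraction keeps the fewest decimal places: 11.843 → 3 decimal places, 7.06 → 2 decimal places; limit is 2.
Rounded to 2 decimal places: 4.78 mL.

4.78 mL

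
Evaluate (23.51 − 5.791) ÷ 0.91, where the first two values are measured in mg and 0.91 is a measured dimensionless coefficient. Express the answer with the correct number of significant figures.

19 mg

23.51 mg − 5.791 mg = 17.719 mg; the difference is limited to 2 decimal places (4 s.f.).
Carrying full precision, 17.719 ÷ 0.91 = 19.4714285714… mg; 0.91 has 2 s.f., so the result keeps min(4, 2) = 2 s.f.
Rounded to 2 significant figures: 19 mg.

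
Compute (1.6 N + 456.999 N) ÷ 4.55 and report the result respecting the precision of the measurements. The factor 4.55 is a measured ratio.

101 N

1.6 N + 456.999 N = 458.599 N; the sum is limited to 1 decimal place (4 s.f.).
Carrying full precision, 458.599 ÷ 4.55 = 100.790989011… N; 4.55 has 3 s.f., so the result keeps min(4, 3) = 3 s.f.
Rounded to 3 significant figures: 101 N.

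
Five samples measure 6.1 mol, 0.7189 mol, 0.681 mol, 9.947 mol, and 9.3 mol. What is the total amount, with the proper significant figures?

26.7 mol

6.1 mol + 0.7189 mol + 0.681 mol + 9.947 mol + 9.3 mol = 26.7469 mol.
Addition/subtraction keeps the fewest decimal places: 6.1 → 1 decimal place, 0.7189 → 4 decimal places, 0.681 → 3 decimal places, 9.947 → 3 decimal places, 9.3 → 1 decimal place; limit is 1.
Rounded to 1 decimal place: 26.7 mol.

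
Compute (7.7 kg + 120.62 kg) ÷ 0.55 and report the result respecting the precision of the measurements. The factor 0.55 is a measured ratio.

7.7 kg + 120.62 kg = 128.32 kg; the sum is limited to 1 decimal place (4 s.f.).
Carrying full precision, 128.32 ÷ 0.55 = 233.309090909… kg; 0.55 has 2 s.f., so the result keeps min(4, 2) = 2 s.f.
Rounded to 2 significant figures: 2.3 × 10² kg.

2.3 × 10² kg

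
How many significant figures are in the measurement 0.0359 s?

0.0359: leading zeros are not significant.

3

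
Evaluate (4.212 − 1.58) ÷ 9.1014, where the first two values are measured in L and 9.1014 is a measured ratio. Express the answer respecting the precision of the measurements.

0.289 L

4.212 L − 1.58 L = 2.632 L; the difference is limited to 2 decimal places (3 s.f.).
Carrying full precision, 2.632 ÷ 9.1014 = 0.289186279034… L; 9.1014 has 5 s.f., so the result keeps min(3, 5) = 3 s.f.
Rounded to 3 significant figures: 0.289 L.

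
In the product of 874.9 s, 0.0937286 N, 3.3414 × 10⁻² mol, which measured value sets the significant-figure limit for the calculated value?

874.9 s → 4 s.f.; 0.0937286 N → 6 s.f.; 3.3414 × 10⁻² mol → 5 s.f.
The fewest is 4 significant figures, from 874.9 s.

874.9 s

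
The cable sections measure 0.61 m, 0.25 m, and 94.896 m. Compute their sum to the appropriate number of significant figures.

95.76 m

0.61 m + 0.25 m + 94.896 m = 95.756 m.
Addition/subtraction keeps the fewest decimal places: 0.61 → 2 decimal places, 0.25 → 2 decimal places, 94.896 → 3 decimal places; limit is 2.
Rounded to 2 decimal places: 95.76 m.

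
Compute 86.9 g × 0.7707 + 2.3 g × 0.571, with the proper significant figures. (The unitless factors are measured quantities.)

68.3 g

86.9 × 0.7707 = 66.97383 → 67.0 g (3 s.f., last digit at the 10^-1 place).
2.3 × 0.571 = 1.3133 → 1.3 g (2 s.f., last digit at the 10^-1 place).
Sum: 68.28713 g; keep the coarser place, 10^-1.
Result: 68.3 g.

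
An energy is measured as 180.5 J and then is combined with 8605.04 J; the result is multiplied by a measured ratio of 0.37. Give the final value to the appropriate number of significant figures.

3.3 × 10³ J

180.5 J + 8605.04 J = 8785.54 J; the sum is limited to 1 decimal place (5 s.f.).
Carrying full precision, 8785.54 × 0.37 = 3250.6498 J; 0.37 has 2 s.f., so the result keeps min(5, 2) = 2 s.f.
Rounded to 2 significant figures: 3.3 × 10³ J.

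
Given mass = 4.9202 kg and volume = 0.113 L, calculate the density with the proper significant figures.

43.5 kg/L

density = 4.9202 kg ÷ 0.113 L = 43.5415929204… kg/L.
4.9202 has 5 significant figures; 0.113 has 3.
Division/multiplication keeps the fewest: 3 significant figures.
Rounded: 43.5 kg/L.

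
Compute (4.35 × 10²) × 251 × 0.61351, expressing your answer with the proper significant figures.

(4.35 × 10²) × 251 × 0.61351 = 66986.08935
Multiplication/division keeps the fewest significant figures: 4.35 × 10² → 3 s.f., 251 → 3 s.f., 0.61351 → 5 s.f.; limit is 3.
Rounded to 3 significant figures: 6.70 × 10⁴.

6.70 × 10⁴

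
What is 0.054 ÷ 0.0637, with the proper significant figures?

0.054 ÷ 0.0637 = 0.847723704867…
Multiplication/division keeps the fewest significant figures: 0.054 → 2 s.f., 0.0637 → 3 s.f.; limit is 2.
Rounded to 2 significant figures: 0.85.

0.85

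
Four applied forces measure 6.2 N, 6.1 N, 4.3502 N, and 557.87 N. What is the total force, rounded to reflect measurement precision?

574.5 N

6.2 N + 6.1 N + 4.3502 N + 557.87 N = 574.5202 N.
Addition/subtraction keeps the fewest decimal places: 6.2 → 1 decimal place, 6.1 → 1 decimal place, 4.3502 → 4 decimal places, 557.87 → 2 decimal places; limit is 1.
Rounded to 1 decimal place: 574.5 N.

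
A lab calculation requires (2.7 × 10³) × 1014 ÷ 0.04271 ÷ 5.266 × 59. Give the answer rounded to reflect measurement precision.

(2.7 × 10³) × 1014 ÷ 0.04271 ÷ 5.266 × 59 = 718196533.507…
Multiplication/division keeps the fewest significant figures: 2.7 × 10³ → 2 s.f., 1014 → 4 s.f., 0.04271 → 4 s.f., 5.266 → 4 s.f., 59 → 2 s.f.; limit is 2.
Rounded to 2 significant figures: 7.2 × 10⁸.

7.2 × 10⁸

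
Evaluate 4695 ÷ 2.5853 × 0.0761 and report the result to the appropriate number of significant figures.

138

4695 ÷ 2.5853 × 0.0761 = 138.200402274…
Multiplication/division keeps the fewest significant figures: 4695 → 4 s.f., 2.5853 → 5 s.f., 0.0761 → 3 s.f.; limit is 3.
Rounded to 3 significant figures: 138.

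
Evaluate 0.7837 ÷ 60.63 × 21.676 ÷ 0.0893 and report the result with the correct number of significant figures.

0.7837 ÷ 60.63 × 21.676 ÷ 0.0893 = 3.13754499…
Multiplication/division keeps the fewest significant figures: 0.7837 → 4 s.f., 60.63 → 4 s.f., 21.676 → 5 s.f., 0.0893 → 3 s.f.; limit is 3.
Rounded to 3 significant figures: 3.14.

3.14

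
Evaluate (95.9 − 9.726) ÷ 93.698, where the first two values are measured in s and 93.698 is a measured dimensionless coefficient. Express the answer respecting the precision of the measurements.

95.9 s − 9.726 s = 86.174 s; the difference is limited to 1 decimal place (3 s.f.).
Carrying full precision, 86.174 ÷ 93.698 = 0.919699459967… s; 93.698 has 5 s.f., so the result keeps min(3, 5) = 3 s.f.
Rounded to 3 significant figures: 0.920 s.

0.920 s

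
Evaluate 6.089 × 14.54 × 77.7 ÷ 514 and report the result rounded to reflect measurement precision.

13.4

6.089 × 14.54 × 77.7 ÷ 514 = 13.3834561518…
Multiplication/division keeps the fewest significant figures: 6.089 → 4 s.f., 14.54 → 4 s.f., 77.7 → 3 s.f., 514 → 3 s.f.; limit is 3.
Rounded to 3 significant figures: 13.4.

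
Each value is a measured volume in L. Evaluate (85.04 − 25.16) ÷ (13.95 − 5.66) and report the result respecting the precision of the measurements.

7.22

85.04 − 25.16 = 59.88, limited to 2 d.p. → 4 s.f.; 13.95 − 5.66 = 8.29, limited to 2 d.p. → 3 s.f.
Carrying full precision, 59.88 ÷ 8.29 = 7.22316043426…; keep min(4, 3) = 3 s.f.
Rounded to 3 significant figures: 7.22.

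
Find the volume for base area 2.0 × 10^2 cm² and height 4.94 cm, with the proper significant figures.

9.9 × 10^2 cm³

volume = 2.0 × 10^2 cm² × 4.94 cm = 988 cm³.
2.0 × 10^2 has 2 significant figures; 4.94 has 3.
Division/multiplication keeps the fewest: 2 significant figures.
Rounded: 9.9 × 10^2 cm³.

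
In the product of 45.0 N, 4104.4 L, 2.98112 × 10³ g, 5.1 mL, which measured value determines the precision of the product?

45.0 N → 3 s.f.; 4104.4 L → 5 s.f.; 2.98112 × 10³ g → 6 s.f.; 5.1 mL → 2 s.f.
The fewest is 2 significant figures, from 5.1 mL.

5.1 mL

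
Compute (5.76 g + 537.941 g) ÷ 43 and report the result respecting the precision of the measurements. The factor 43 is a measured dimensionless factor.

5.76 g + 537.941 g = 543.701 g; the sum is limited to 2 decimal places (5 s.f.).
Carrying full precision, 543.701 ÷ 43 = 12.6442093023… g; 43 has 2 s.f., so the result keeps min(5, 2) = 2 s.f.
Rounded to 2 significant figures: 13 g.

13 g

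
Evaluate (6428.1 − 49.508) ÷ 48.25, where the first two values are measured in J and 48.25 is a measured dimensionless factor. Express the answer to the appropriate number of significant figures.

6428.1 J − 49.508 J = 6378.592 J; the difference is limited to 1 decimal place (5 s.f.).
Carrying full precision, 6378.592 ÷ 48.25 = 132.198797927… J; 48.25 has 4 s.f., so the result keeps min(5, 4) = 4 s.f.
Rounded to 4 significant figures: 132.2 J.

132.2 J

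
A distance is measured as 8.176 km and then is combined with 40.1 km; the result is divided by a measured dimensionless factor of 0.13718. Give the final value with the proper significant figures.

352 km

8.176 km + 40.1 km = 48.276 km; the sum is limited to 1 decimal place (3 s.f.).
Carrying full precision, 48.276 ÷ 0.13718 = 351.917189095… km; 0.13718 has 5 s.f., so the result keeps min(3, 5) = 3 s.f.
Rounded to 3 significant figures: 352 km.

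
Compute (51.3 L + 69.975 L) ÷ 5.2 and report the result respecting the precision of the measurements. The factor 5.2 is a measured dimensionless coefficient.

51.3 L + 69.975 L = 121.275 L; the sum is limited to 1 decimal place (4 s.f.).
Carrying full precision, 121.275 ÷ 5.2 = 23.3221153846… L; 5.2 has 2 s.f., so the result keeps min(4, 2) = 2 s.f.
Rounded to 2 significant figures: 23 L.

23 L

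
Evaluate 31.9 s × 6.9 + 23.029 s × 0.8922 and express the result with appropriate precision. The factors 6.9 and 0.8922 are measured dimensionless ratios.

31.9 × 6.9 = 220.11 → 2.2 × 10^2 s (2 s.f., last digit at the 10^1 place).
23.029 × 0.8922 = 20.5464738 → 20.55 s (4 s.f., last digit at the 10^-2 place).
Sum: 240.6564738 s; keep the coarser place, 10^1.
Result: 2.4 × 10^2 s.

2.4 × 10^2 s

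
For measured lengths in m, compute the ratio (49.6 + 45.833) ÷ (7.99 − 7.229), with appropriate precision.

49.6 + 45.833 = 95.433, limited to 1 d.p. → 3 s.f.; 7.99 − 7.229 = 0.761, limited to 2 d.p. → 2 s.f.
Carrying full precision, 95.433 ÷ 0.761 = 125.404730618…; keep min(3, 2) = 2 s.f.
Rounded to 2 significant figures: 1.3 × 10².

1.3 × 10²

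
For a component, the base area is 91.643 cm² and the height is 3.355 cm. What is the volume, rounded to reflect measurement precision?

307.5 cm³

volume = 91.643 cm² × 3.355 cm = 307.462265 cm³.
91.643 has 5 significant figures; 3.355 has 4.
Division/multiplication keeps the fewest: 4 significant figures.
Rounded: 307.5 cm³.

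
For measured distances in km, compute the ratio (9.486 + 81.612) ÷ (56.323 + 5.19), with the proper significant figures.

1.481

9.486 + 81.612 = 91.098, limited to 3 d.p. → 5 s.f.; 56.323 + 5.19 = 61.513, limited to 2 d.p. → 4 s.f.
Carrying full precision, 91.098 ÷ 61.513 = 1.48095524523…; keep min(5, 4) = 4 s.f.
Rounded to 4 significant figures: 1.481.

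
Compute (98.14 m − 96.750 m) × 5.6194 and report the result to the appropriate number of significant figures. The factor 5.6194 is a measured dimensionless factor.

7.81 m

98.14 m − 96.750 m = 1.390 m; the difference is limited to 2 decimal places (3 s.f.).
Carrying full precision, 1.390 × 5.6194 = 7.810966 m; 5.6194 has 5 s.f., so the result keeps min(3, 5) = 3 s.f.
Rounded to 3 significant figures: 7.81 m.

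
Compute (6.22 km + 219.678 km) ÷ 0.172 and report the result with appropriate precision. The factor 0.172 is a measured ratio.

1.31 × 10³ km

6.22 km + 219.678 km = 225.898 km; the sum is limited to 2 decimal places (5 s.f.).
Carrying full precision, 225.898 ÷ 0.172 = 1313.36046512… km; 0.172 has 3 s.f., so the result keeps min(5, 3) = 3 s.f.
Rounded to 3 significant figures: 1.31 × 10³ km.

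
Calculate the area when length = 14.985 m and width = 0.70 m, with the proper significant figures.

1.0 × 10^1 m²

area = 14.985 m × 0.70 m = 10.4895 m².
14.985 has 5 significant figures; 0.70 has 2.
Division/multiplication keeps the fewest: 2 significant figures.
Rounded: 1.0 × 10^1 m².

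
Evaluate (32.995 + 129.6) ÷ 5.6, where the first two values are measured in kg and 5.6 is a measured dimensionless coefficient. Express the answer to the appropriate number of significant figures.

29 kg

32.995 kg + 129.6 kg = 162.595 kg; the sum is limited to 1 decimal place (4 s.f.).
Carrying full precision, 162.595 ÷ 5.6 = 29.0348214286… kg; 5.6 has 2 s.f., so the result keeps min(4, 2) = 2 s.f.
Rounded to 2 significant figures: 29 kg.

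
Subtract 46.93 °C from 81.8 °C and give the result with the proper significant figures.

81.8 °C − 46.93 °C = 34.87 °C.
Addition/subtraction keeps the fewest decimal places: 81.8 → 1 decimal place, 46.93 → 2 decimal places; limit is 1.
Rounded to 1 decimal place: 34.9 °C.

34.9 °C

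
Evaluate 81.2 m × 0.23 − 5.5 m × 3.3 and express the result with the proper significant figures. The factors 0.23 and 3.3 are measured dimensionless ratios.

81.2 × 0.23 = 18.676 → 19 m (2 s.f., last digit at the 10^0 place).
5.5 × 3.3 = 18.15 → 18 m (2 s.f., last digit at the 10^0 place).
Difference: 0.526 m; keep the coarser place, 10^0.
Result: 1 m.

1 m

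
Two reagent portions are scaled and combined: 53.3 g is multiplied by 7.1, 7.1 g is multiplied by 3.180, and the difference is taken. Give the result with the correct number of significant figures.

53.3 × 7.1 = 378.43 → 3.8 × 10^2 g (2 s.f., last digit at the 10^1 place).
7.1 × 3.180 = 22.578 → 23 g (2 s.f., last digit at the 10^0 place).
Difference: 355.852 g; keep the coarser place, 10^1.
Result: 3.6 × 10^2 g.

3.6 × 10^2 g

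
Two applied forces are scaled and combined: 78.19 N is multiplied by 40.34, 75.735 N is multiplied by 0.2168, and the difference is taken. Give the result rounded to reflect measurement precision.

78.19 × 40.34 = 3154.1846 → 3.154 × 10³ N (4 s.f., last digit at the 10^0 place).
75.735 × 0.2168 = 16.419348 → 16.42 N (4 s.f., last digit at the 10^-2 place).
Difference: 3137.765252 N; keep the coarser place, 10^0.
Result: 3138 N.

3138 N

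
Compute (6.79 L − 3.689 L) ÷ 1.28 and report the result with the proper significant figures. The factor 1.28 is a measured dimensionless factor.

6.79 L − 3.689 L = 3.101 L; the difference is limited to 2 decimal places (3 s.f.).
Carrying full precision, 3.101 ÷ 1.28 = 2.42265625 L; 1.28 has 3 s.f., so the result keeps min(3, 3) = 3 s.f.
Rounded to 3 significant figures: 2.42 L.

2.42 L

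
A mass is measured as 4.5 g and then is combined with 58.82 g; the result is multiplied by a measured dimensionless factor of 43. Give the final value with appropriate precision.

2.7 × 10³ g

4.5 g + 58.82 g = 63.32 g; the sum is limited to 1 decimal place (3 s.f.).
Carrying full precision, 63.32 × 43 = 2722.76 g; 43 has 2 s.f., so the result keeps min(3, 2) = 2 s.f.
Rounded to 2 significant figures: 2.7 × 10³ g.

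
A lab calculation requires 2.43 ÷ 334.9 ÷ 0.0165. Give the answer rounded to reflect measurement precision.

2.43 ÷ 334.9 ÷ 0.0165 = 0.439751350471…
Multiplication/division keeps the fewest significant figures: 2.43 → 3 s.f., 334.9 → 4 s.f., 0.0165 → 3 s.f.; limit is 3.
Rounded to 3 significant figures: 0.440.

0.440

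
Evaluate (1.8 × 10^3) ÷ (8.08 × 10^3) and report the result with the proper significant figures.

(1.8 × 10^3) ÷ (8.08 × 10^3) = 0.222772277228…
Multiplication/division keeps the fewest significant figures: 1.8 × 10^3 → 2 s.f., 8.08 × 10^3 → 3 s.f.; limit is 2.
Rounded to 2 significant figures: 0.22.

0.22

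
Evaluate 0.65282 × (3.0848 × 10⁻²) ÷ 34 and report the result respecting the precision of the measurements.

5.9 × 10⁻⁴

0.65282 × (3.0848 × 10⁻²) ÷ 34 = 0.000592299745882…
Multiplication/division keeps the fewest significant figures: 0.65282 → 5 s.f., 3.0848 × 10⁻² → 5 s.f., 34 → 2 s.f.; limit is 2.
Rounded to 2 significant figures: 5.9 × 10⁻⁴.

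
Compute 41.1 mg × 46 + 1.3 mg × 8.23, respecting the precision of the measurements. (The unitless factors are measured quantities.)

41.1 × 46 = 1890.6 → 1.9 × 10^3 mg (2 s.f., last digit at the 10^2 place).
1.3 × 8.23 = 10.699 → 11 mg (2 s.f., last digit at the 10^0 place).
Sum: 1901.299 mg; keep the coarser place, 10^2.
Result: 1.9 × 10^3 mg.

1.9 × 10^3 mg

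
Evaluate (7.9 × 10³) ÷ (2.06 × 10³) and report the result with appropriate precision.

3.8

(7.9 × 10³) ÷ (2.06 × 10³) = 3.83495145631…
Multiplication/division keeps the fewest significant figures: 7.9 × 10³ → 2 s.f., 2.06 × 10³ → 3 s.f.; limit is 2.
Rounded to 2 significant figures: 3.8.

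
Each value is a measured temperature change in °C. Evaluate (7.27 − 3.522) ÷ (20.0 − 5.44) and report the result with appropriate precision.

7.27 − 3.522 = 3.748, limited to 2 d.p. → 3 s.f.; 20.0 − 5.44 = 14.56, limited to 1 d.p. → 3 s.f.
Carrying full precision, 3.748 ÷ 14.56 = 0.257417582418…; keep min(3, 3) = 3 s.f.
Rounded to 3 significant figures: 0.257.

0.257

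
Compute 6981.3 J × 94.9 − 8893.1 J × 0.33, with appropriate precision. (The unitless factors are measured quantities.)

6.60 × 10^5 J

6981.3 × 94.9 = 662525.37 → 6.63 × 10^5 J (3 s.f., last digit at the 10^3 place).
8893.1 × 0.33 = 2934.723 → 2.9 × 10^3 J (2 s.f., last digit at the 10^2 place).
Difference: 659590.647 J; keep the coarser place, 10^3.
Result: 6.60 × 10^5 J.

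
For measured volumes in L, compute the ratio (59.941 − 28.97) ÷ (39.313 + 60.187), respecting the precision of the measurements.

0.3113

59.941 − 28.97 = 30.971, limited to 2 d.p. → 4 s.f.; 39.313 + 60.187 = 99.500, limited to 3 d.p. → 5 s.f.
Carrying full precision, 30.971 ÷ 99.500 = 0.311266331658…; keep min(4, 5) = 4 s.f.
Rounded to 4 significant figures: 0.3113.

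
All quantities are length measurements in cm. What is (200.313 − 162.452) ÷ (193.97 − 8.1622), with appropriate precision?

0.20376

200.313 − 162.452 = 37.861, limited to 3 d.p. → 5 s.f.; 193.97 − 8.1622 = 185.8078, limited to 2 d.p. → 5 s.f.
Carrying full precision, 37.861 ÷ 185.8078 = 0.203764319905…; keep min(5, 5) = 5 s.f.
Rounded to 5 significant figures: 0.20376.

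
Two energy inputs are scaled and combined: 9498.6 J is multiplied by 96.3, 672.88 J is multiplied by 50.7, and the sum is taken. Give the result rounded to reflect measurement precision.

9.49 × 10^5 J

9498.6 × 96.3 = 914715.18 → 9.15 × 10^5 J (3 s.f., last digit at the 10^3 place).
672.88 × 50.7 = 34115.016 → 3.41 × 10^4 J (3 s.f., last digit at the 10^2 place).
Sum: 948830.196 J; keep the coarser place, 10^3.
Result: 9.49 × 10^5 J.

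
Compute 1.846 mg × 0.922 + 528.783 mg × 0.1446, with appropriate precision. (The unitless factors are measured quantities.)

78.16 mg

1.846 × 0.922 = 1.702012 → 1.70 mg (3 s.f., last digit at the 10^-2 place).
528.783 × 0.1446 = 76.4620218 → 76.46 mg (4 s.f., last digit at the 10^-2 place).
Sum: 78.1640338 mg; keep the coarser place, 10^-2.
Result: 78.16 mg.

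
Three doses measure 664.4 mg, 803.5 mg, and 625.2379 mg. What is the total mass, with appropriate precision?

664.4 mg + 803.5 mg + 625.2379 mg = 2093.1379 mg.
Addition/subtraction keeps the fewest decimal places: 664.4 → 1 decimal place, 803.5 → 1 decimal place, 625.2379 → 4 decimal places; limit is 1.
Rounded to 1 decimal place: 2093.1 mg.

2093.1 mg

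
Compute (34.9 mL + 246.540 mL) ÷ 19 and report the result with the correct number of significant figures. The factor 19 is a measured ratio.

15 mL

34.9 mL + 246.540 mL = 281.440 mL; the sum is limited to 1 decimal place (4 s.f.).
Carrying full precision, 281.440 ÷ 19 = 14.8126315789… mL; 19 has 2 s.f., so the result keeps min(4, 2) = 2 s.f.
Rounded to 2 significant figures: 15 mL.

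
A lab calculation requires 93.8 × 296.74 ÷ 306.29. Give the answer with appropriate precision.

93.8 × 296.74 ÷ 306.29 = 90.8753534232…
Multiplication/division keeps the fewest significant figures: 93.8 → 3 s.f., 296.74 → 5 s.f., 306.29 → 5 s.f.; limit is 3.
Rounded to 3 significant figures: 90.9.

90.9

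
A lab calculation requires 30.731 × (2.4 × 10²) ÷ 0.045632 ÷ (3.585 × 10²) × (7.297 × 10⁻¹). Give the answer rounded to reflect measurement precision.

3.3 × 10²

30.731 × (2.4 × 10²) ÷ 0.045632 ÷ (3.585 × 10²) × (7.297 × 10⁻¹) = 328.983121292…
Multiplication/division keeps the fewest significant figures: 30.731 → 5 s.f., 2.4 × 10² → 2 s.f., 0.045632 → 5 s.f., 3.585 × 10² → 4 s.f., 7.297 × 10⁻¹ → 4 s.f.; limit is 2.
Rounded to 2 significant figures: 3.3 × 10².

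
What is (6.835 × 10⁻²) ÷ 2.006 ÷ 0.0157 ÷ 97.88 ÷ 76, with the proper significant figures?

(6.835 × 10⁻²) ÷ 2.006 ÷ 0.0157 ÷ 97.88 ÷ 76 = 0.000291742959928…
Multiplication/division keeps the fewest significant figures: 6.835 × 10⁻² → 4 s.f., 2.006 → 4 s.f., 0.0157 → 3 s.f., 97.88 → 4 s.f., 76 → 2 s.f.; limit is 2.
Rounded to 2 significant figures: 2.9 × 10⁻⁴.

2.9 × 10⁻⁴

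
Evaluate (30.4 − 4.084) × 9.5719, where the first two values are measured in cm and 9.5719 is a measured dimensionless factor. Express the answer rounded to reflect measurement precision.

30.4 cm − 4.084 cm = 26.316 cm; the difference is limited to 1 decimal place (3 s.f.).
Carrying full precision, 26.316 × 9.5719 = 251.8941204 cm; 9.5719 has 5 s.f., so the result keeps min(3, 5) = 3 s.f.
Rounded to 3 significant figures: 252 cm.

252 cm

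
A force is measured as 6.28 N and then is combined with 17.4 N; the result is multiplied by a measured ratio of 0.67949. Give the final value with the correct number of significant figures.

6.28 N + 17.4 N = 23.68 N; the sum is limited to 1 decimal place (3 s.f.).
Carrying full precision, 23.68 × 0.67949 = 16.0903232 N; 0.67949 has 5 s.f., so the result keeps min(3, 5) = 3 s.f.
Rounded to 3 significant figures: 16.1 N.

16.1 N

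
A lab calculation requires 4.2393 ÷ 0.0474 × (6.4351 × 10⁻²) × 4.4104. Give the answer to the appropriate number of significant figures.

4.2393 ÷ 0.0474 × (6.4351 × 10⁻²) × 4.4104 = 25.3833588215…
Multiplication/division keeps the fewest significant figures: 4.2393 → 5 s.f., 0.0474 → 3 s.f., 6.4351 × 10⁻² → 5 s.f., 4.4104 → 5 s.f.; limit is 3.
Rounded to 3 significant figures: 25.4.

25.4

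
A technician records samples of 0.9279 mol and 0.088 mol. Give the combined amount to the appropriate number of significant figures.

1.016 mol

0.9279 mol + 0.088 mol = 1.0159 mol.
Addition/subtraction keeps the fewest decimal places: 0.9279 → 4 decimal places, 0.088 → 3 decimal places; limit is 3.
Rounded to 3 decimal places: 1.016 mol.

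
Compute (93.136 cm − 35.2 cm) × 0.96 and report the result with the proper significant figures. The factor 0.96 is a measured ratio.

93.136 cm − 35.2 cm = 57.936 cm; the difference is limited to 1 decimal place (3 s.f.).
Carrying full precision, 57.936 × 0.96 = 55.61856 cm; 0.96 has 2 s.f., so the result keeps min(3, 2) = 2 s.f.
Rounded to 2 significant figures: 56 cm.

56 cm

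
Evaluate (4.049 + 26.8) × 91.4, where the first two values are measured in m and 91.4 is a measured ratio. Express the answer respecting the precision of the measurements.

4.049 m + 26.8 m = 30.849 m; the sum is limited to 1 decimal place (3 s.f.).
Carrying full precision, 30.849 × 91.4 = 2819.5986 m; 91.4 has 3 s.f., so the result keeps min(3, 3) = 3 s.f.
Rounded to 3 significant figures: 2.82 × 10^3 m.

2.82 × 10^3 m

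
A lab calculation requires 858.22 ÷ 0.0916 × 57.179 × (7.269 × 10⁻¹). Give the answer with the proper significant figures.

858.22 ÷ 0.0916 × 57.179 × (7.269 × 10⁻¹) = 389416.529554…
Multiplication/division keeps the fewest significant figures: 858.22 → 5 s.f., 0.0916 → 3 s.f., 57.179 → 5 s.f., 7.269 × 10⁻¹ → 4 s.f.; limit is 3.
Rounded to 3 significant figures: 3.89 × 10⁵.

3.89 × 10⁵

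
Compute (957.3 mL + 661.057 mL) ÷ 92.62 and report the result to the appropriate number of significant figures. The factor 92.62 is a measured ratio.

17.47 mL

957.3 mL + 661.057 mL = 1618.357 mL; the sum is limited to 1 decimal place (5 s.f.).
Carrying full precision, 1618.357 ÷ 92.62 = 17.4730835673… mL; 92.62 has 4 s.f., so the result keeps min(5, 4) = 4 s.f.
Rounded to 4 significant figures: 17.47 mL.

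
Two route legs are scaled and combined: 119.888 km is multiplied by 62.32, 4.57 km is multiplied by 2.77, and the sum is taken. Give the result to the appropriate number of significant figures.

119.888 × 62.32 = 7471.42016 → 7471 km (4 s.f., last digit at the 10^0 place).
4.57 × 2.77 = 12.6589 → 12.7 km (3 s.f., last digit at the 10^-1 place).
Sum: 7484.07906 km; keep the coarser place, 10^0.
Result: 7484 km.

7484 km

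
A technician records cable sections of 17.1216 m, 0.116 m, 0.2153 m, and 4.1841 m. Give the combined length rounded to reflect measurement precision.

21.637 m

17.1216 m + 0.116 m + 0.2153 m + 4.1841 m = 21.6370 m.
Addition/subtraction keeps the fewest decimal places: 17.1216 → 4 decimal places, 0.116 → 3 decimal places, 0.2153 → 4 decimal places, 4.1841 → 4 decimal places; limit is 3.
Rounded to 3 decimal places: 21.637 m.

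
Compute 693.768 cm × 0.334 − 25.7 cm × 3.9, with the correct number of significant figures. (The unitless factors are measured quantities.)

693.768 × 0.334 = 231.718512 → 232 cm (3 s.f., last digit at the 10^0 place).
25.7 × 3.9 = 100.23 → 1.0 × 10^2 cm (2 s.f., last digit at the 10^1 place).
Difference: 131.488512 cm; keep the coarser place, 10^1.
Result: 1.3 × 10^2 cm.

1.3 × 10^2 cm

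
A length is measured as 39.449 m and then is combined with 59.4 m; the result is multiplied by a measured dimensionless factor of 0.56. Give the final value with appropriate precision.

55 m

39.449 m + 59.4 m = 98.849 m; the sum is limited to 1 decimal place (3 s.f.).
Carrying full precision, 98.849 × 0.56 = 55.35544 m; 0.56 has 2 s.f., so the result keeps min(3, 2) = 2 s.f.
Rounded to 2 significant figures: 55 m.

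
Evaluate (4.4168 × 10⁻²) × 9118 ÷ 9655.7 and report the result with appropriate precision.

(4.4168 × 10⁻²) × 9118 ÷ 9655.7 = 0.0417084027051…
Multiplication/division keeps the fewest significant figures: 4.4168 × 10⁻² → 5 s.f., 9118 → 4 s.f., 9655.7 → 5 s.f.; limit is 4.
Rounded to 4 significant figures: 0.04171.

0.04171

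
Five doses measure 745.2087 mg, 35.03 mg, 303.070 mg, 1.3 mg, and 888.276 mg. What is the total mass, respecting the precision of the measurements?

1972.9 mg

745.2087 mg + 35.03 mg + 303.070 mg + 1.3 mg + 888.276 mg = 1972.8847 mg.
Addition/subtraction keeps the fewest decimal places: 745.2087 → 4 decimal places, 35.03 → 2 decimal places, 303.070 → 3 decimal places, 1.3 → 1 decimal place, 888.276 → 3 decimal places; limit is 1.
Rounded to 1 decimal place: 1972.9 mg.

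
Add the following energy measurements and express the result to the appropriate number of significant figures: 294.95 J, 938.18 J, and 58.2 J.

294.95 J + 938.18 J + 58.2 J = 1291.33 J.
Addition/subtraction keeps the fewest decimal places: 294.95 → 2 decimal places, 938.18 → 2 decimal places, 58.2 → 1 decimal place; limit is 1.
Rounded to 1 decimal place: 1291.3 J.

1291.3 J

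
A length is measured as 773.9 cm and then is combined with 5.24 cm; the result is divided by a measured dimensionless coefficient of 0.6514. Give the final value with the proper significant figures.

773.9 cm + 5.24 cm = 779.14 cm; the sum is limited to 1 decimal place (4 s.f.).
Carrying full precision, 779.14 ÷ 0.6514 = 1196.10070617… cm; 0.6514 has 4 s.f., so the result keeps min(4, 4) = 4 s.f.
Rounded to 4 significant figures: 1196 cm.

1196 cm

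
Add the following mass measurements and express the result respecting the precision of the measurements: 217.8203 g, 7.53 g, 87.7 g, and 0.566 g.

313.6 g

217.8203 g + 7.53 g + 87.7 g + 0.566 g = 313.6163 g.
Addition/subtraction keeps the fewest decimal places: 217.8203 → 4 decimal places, 7.53 → 2 decimal places, 87.7 → 1 decimal place, 0.566 → 3 decimal places; limit is 1.
Rounded to 1 decimal place: 313.6 g.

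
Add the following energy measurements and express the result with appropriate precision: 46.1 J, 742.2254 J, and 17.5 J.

805.8 J

46.1 J + 742.2254 J + 17.5 J = 805.8254 J.
Addition/subtraction keeps the fewest decimal places: 46.1 → 1 decimal place, 742.2254 → 4 decimal places, 17.5 → 1 decimal place; limit is 1.
Rounded to 1 decimal place: 805.8 J.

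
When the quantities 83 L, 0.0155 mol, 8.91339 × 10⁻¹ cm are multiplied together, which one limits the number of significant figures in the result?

83 L

83 L → 2 s.f.; 0.0155 mol → 3 s.f.; 8.91339 × 10⁻¹ cm → 6 s.f.
The fewest is 2 significant figures, from 83 L.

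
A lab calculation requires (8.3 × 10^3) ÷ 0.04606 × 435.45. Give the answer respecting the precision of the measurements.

(8.3 × 10^3) ÷ 0.04606 × 435.45 = 78467976.5523…
Multiplication/division keeps the fewest significant figures: 8.3 × 10^3 → 2 s.f., 0.04606 → 4 s.f., 435.45 → 5 s.f.; limit is 2.
Rounded to 2 significant figures: 7.8 × 10^7.

7.8 × 10^7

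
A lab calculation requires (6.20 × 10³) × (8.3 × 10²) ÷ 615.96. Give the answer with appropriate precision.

8.4 × 10³

(6.20 × 10³) × (8.3 × 10²) ÷ 615.96 = 8354.43859991…
Multiplication/division keeps the fewest significant figures: 6.20 × 10³ → 3 s.f., 8.3 × 10² → 2 s.f., 615.96 → 5 s.f.; limit is 2.
Rounded to 2 significant figures: 8.4 × 10³.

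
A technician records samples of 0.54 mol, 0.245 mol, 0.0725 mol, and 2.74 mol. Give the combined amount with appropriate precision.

0.54 mol + 0.245 mol + 0.0725 mol + 2.74 mol = 3.5975 mol.
Addition/subtraction keeps the fewest decimal places: 0.54 → 2 decimal places, 0.245 → 3 decimal places, 0.0725 → 4 decimal places, 2.74 → 2 decimal places; limit is 2.
Rounded to 2 decimal places: 3.60 mol.

3.60 mol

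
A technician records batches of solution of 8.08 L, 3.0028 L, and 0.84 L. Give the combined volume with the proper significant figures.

11.92 L

8.08 L + 3.0028 L + 0.84 L = 11.9228 L.
Addition/subtraction keeps the fewest decimal places: 8.08 → 2 decimal places, 3.0028 → 4 decimal places, 0.84 → 2 decimal places; limit is 2.
Rounded to 2 decimal places: 11.92 L.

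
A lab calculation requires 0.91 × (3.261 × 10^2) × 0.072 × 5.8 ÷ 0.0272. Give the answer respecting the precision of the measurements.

0.91 × (3.261 × 10^2) × 0.072 × 5.8 ÷ 0.0272 = 4556.00064706…
Multiplication/division keeps the fewest significant figures: 0.91 → 2 s.f., 3.261 × 10^2 → 4 s.f., 0.072 → 2 s.f., 5.8 → 2 s.f., 0.0272 → 3 s.f.; limit is 2.
Rounded to 2 significant figures: 4.6 × 10^3.

4.6 × 10^3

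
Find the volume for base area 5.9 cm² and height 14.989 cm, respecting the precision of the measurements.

88 cm³

volume = 5.9 cm² × 14.989 cm = 88.4351 cm³.
5.9 has 2 significant figures; 14.989 has 5.
Division/multiplication keeps the fewest: 2 significant figures.
Rounded: 88 cm³.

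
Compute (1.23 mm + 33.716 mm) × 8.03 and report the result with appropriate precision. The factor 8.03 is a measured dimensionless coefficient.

1.23 mm + 33.716 mm = 34.946 mm; the sum is limited to 2 decimal places (4 s.f.).
Carrying full precision, 34.946 × 8.03 = 280.61638 mm; 8.03 has 3 s.f., so the result keeps min(4, 3) = 3 s.f.
Rounded to 3 significant figures: 281 mm.

281 mm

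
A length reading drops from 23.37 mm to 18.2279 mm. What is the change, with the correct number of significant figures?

23.37 mm − 18.2279 mm = 5.1421 mm.
Addition/subtraction keeps the fewest decimal places: 23.37 → 2 decimal places, 18.2279 → 4 decimal places; limit is 2.
Rounded to 2 decimal places: 5.14 mm.

5.14 mm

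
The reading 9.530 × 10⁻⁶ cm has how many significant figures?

9.530 × 10⁻⁶: in scientific notation every digit of the coefficient is significant.

4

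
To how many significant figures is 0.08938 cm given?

4

0.08938: leading zeros are not significant.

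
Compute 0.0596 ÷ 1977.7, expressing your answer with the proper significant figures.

3.01 × 10⁻⁵

0.0596 ÷ 1977.7 = 0.0000301360165849…
Multiplication/division keeps the fewest significant figures: 0.0596 → 3 s.f., 1977.7 → 5 s.f.; limit is 3.
Rounded to 3 significant figures: 3.01 × 10⁻⁵.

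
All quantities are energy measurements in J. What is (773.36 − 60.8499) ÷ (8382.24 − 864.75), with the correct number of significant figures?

0.094780

773.36 − 60.8499 = 712.5101, limited to 2 d.p. → 5 s.f.; 8382.24 − 864.75 = 7517.49, limited to 2 d.p. → 6 s.f.
Carrying full precision, 712.5101 ÷ 7517.49 = 0.0947803189628…; keep min(5, 6) = 5 s.f.
Rounded to 5 significant figures: 0.094780.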